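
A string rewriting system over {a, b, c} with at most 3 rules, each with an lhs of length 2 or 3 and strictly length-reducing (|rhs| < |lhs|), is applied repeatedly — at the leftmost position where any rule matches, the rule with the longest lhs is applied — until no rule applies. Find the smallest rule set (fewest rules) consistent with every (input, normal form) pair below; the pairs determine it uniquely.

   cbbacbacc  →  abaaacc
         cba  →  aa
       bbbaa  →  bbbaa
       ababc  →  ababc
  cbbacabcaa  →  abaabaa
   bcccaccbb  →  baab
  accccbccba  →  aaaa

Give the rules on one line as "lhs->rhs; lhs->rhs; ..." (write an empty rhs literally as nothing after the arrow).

  | cbbacbacc => abacbacc => abaaacc
  | cba => aa
  | bbbaa
  | ababc

ca->a; cb->a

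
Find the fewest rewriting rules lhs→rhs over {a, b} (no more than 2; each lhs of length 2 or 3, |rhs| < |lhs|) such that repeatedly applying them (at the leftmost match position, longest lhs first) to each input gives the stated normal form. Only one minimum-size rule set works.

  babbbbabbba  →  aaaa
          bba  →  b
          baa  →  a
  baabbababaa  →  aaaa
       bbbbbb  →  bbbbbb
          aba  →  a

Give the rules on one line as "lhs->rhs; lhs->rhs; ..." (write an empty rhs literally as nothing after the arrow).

  | babbbbabbba => aabbbabbba => aabbaabba => aababba => aaaaba => aaaa
  | bba => b
  | baa => a
  | baabbababaa => abbababaa => abaaabaa => aaabaa => aaaa

ba->; bab->aa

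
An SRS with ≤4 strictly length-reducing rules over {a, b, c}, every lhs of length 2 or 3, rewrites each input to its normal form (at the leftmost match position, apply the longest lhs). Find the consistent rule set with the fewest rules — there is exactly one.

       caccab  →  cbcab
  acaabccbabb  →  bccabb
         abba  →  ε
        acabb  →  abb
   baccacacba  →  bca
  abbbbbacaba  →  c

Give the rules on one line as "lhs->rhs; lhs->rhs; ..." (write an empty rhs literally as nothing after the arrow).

  | caccab => cbcab
  | acaabccbabb => baabccbabb => aabccbabb => bccbabb => bccabb
  | abba => aba => aa => ε
  | acabb => babb => abb

aa->; ac->b; ba->a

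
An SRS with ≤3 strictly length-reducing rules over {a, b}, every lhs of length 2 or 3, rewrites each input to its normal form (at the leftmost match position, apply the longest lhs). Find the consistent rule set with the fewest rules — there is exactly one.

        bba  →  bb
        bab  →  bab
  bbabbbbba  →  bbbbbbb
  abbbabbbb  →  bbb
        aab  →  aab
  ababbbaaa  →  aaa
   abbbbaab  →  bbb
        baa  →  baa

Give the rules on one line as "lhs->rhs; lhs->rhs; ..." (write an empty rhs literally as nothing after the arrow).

abb->; bba->bb

  | bba => bb
  | bab
  | bbabbbbba => bbbbbbba => bbbbbbb
  | abbbabbbb => babbbb => bbb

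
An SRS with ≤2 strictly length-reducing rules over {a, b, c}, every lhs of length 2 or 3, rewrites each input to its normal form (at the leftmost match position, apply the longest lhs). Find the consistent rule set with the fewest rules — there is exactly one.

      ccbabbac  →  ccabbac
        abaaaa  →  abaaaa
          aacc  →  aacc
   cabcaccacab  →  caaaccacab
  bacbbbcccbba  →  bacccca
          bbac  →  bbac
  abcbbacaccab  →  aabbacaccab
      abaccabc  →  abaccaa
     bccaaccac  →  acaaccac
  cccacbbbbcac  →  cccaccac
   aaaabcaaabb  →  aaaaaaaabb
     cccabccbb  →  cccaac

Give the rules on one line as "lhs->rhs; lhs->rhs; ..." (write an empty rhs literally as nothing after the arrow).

bc->a; cb->c

  | ccbabbac => ccabbac
  | abaaaa
  | aacc
  | cabcaccacab => caaaccacab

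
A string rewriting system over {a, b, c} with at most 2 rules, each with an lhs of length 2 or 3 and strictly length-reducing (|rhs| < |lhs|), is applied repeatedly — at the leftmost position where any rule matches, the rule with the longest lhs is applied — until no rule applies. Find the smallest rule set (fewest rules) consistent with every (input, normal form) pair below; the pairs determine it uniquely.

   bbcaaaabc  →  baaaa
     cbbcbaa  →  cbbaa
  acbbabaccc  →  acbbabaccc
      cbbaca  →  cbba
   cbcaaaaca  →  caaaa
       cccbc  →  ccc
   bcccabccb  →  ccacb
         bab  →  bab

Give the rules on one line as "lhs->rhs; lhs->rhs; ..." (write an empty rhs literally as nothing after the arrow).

  | bbcaaaabc => baaaabc => baaaa
  | cbbcbaa => cbbaa
  | acbbabaccc
  | cbbaca => cbba

aca->a; bc->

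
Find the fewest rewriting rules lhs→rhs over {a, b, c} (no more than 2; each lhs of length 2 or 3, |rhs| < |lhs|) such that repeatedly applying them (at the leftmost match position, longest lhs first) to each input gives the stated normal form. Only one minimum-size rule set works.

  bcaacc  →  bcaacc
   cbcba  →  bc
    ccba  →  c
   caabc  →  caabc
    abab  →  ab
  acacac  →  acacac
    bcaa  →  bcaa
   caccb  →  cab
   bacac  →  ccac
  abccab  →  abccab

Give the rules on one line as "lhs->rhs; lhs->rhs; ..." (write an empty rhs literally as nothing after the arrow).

ba->c; cb->b

  | bcaacc
  | cbcba => bcba => bba => bc
  | ccba => cba => ba => c
  | caabc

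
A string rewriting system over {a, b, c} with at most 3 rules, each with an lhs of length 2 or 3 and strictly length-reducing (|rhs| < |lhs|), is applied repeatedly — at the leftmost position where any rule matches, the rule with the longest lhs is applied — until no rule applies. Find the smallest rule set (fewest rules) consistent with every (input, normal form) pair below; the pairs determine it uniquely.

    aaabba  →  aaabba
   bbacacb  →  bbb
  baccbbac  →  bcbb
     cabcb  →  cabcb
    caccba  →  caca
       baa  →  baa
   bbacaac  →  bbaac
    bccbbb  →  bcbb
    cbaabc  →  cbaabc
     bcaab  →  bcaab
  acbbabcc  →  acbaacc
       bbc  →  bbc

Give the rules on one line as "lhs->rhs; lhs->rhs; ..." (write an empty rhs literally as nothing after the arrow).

bab->aa; bac->b; ccb->c

  | aaabba
  | bbacacb => bbacb => bbb
  | baccbbac => bcbbac => bcbb
  | cabcb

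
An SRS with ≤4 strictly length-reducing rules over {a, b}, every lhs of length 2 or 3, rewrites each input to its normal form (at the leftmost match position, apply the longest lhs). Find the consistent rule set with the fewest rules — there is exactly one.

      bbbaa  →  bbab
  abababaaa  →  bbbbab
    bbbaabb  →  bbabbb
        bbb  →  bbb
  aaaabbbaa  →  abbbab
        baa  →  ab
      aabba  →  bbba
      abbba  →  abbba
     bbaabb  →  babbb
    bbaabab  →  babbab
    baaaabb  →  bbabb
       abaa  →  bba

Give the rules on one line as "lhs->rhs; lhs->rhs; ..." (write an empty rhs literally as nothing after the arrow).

aa->b; aba->bb; baa->ab

  | bbbaa => bbab
  | abababaaa => bbbabaaa => bbbbbaa => bbbbab
  | bbbaabb => bbabbb
  | bbb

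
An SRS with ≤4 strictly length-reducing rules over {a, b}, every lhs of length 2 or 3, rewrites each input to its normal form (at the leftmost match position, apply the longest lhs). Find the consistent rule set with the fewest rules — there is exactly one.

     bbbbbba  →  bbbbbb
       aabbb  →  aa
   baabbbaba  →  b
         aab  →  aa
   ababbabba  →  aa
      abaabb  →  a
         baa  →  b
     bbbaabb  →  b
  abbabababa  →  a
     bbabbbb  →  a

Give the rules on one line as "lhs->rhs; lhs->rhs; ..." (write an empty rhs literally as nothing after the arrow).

  | bbbbbba => bbbbbb
  | aabbb => aabb => aab => aa
  | baabbbaba => babbbaba => abbaba => ababa => ba => b
  | aab => aa

ab->a; aba->; ba->b; bab->a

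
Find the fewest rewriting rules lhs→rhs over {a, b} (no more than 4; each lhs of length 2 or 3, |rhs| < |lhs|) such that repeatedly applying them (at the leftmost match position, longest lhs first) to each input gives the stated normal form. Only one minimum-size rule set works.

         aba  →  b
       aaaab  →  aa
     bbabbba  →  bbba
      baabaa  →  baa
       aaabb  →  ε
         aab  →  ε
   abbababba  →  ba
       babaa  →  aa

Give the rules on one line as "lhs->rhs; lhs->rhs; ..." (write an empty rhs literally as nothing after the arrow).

  | aba => b
  | aaaab => aa
  | bbabbba => bbba
  | baabaa => baa

aab->; ab->; aba->b; bab->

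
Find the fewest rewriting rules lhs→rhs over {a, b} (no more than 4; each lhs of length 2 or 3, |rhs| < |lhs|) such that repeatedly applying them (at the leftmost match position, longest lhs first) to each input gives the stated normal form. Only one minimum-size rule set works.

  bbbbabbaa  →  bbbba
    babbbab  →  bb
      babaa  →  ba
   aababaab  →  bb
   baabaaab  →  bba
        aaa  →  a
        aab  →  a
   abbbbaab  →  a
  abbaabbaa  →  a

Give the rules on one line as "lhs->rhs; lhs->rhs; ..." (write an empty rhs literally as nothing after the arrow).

  | bbbbabbaa => bbbbabaa => bbbba
  | babbbab => babbab => babab => bb
  | babaa => ba
  | aababaab => ababaab => baab => bb

aa->a; ab->a; aba->; baa->b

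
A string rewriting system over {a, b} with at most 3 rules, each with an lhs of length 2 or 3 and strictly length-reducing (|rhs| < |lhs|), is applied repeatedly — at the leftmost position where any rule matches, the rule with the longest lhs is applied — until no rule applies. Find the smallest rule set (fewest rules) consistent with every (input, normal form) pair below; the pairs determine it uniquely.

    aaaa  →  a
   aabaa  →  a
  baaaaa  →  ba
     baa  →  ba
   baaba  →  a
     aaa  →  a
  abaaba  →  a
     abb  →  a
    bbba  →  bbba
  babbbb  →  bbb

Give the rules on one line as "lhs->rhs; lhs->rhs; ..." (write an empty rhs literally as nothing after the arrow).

aa->a; ab->a; bab->

  | aaaa => aaa => aa => a
  | aabaa => abaa => aaa => aa => a
  | baaaaa => baaaa => baaa => baa => ba
  | baa => ba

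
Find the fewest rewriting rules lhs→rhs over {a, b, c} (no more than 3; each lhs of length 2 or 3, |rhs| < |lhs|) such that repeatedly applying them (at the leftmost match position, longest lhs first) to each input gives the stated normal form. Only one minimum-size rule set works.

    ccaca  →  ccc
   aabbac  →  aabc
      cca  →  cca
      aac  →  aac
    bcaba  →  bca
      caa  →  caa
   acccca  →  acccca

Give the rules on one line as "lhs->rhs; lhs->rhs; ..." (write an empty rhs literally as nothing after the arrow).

  | ccaca => ccc
  | aabbac => aabc
  | cca
  | aac

aca->c; ba->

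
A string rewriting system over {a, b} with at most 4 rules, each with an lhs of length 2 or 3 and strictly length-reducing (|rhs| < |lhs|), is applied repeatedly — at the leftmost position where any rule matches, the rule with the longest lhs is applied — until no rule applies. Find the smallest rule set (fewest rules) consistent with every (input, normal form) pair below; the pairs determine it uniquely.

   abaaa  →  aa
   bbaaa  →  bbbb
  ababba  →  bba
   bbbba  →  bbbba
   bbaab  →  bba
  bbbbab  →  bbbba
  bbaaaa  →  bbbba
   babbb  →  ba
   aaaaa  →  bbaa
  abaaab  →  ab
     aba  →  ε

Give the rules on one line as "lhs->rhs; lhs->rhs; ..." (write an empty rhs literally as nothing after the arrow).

  | abaaa => aa
  | bbaaa => bbbb
  | ababba => bba
  | bbbba

aaa->bb; aab->ab; aba->; bab->ba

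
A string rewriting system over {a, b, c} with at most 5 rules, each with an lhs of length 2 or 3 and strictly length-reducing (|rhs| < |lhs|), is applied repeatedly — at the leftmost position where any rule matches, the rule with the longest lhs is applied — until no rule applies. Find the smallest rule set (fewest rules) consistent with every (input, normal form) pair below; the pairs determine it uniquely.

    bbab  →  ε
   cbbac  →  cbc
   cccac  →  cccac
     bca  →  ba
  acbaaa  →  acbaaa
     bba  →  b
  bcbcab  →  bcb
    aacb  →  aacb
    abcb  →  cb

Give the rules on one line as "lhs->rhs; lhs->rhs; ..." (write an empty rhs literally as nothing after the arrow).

  | bbab => bb => ε
  | cbbac => cbc
  | cccac
  | bca => ba

ab->; bb->; bba->b; bca->ba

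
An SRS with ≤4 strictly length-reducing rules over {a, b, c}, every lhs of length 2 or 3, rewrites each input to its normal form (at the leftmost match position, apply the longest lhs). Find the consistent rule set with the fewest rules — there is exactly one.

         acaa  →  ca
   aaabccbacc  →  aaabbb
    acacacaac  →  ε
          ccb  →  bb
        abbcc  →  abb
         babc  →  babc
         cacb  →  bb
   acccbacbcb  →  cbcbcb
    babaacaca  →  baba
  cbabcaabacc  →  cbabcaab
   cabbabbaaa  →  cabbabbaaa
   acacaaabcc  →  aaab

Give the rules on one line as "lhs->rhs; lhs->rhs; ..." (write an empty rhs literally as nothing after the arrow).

  | acaa => ca
  | aaabccbacc => aaabbbacc => aaabbbcc => aaabbb
  | acacacaac => ccacaac => acaac => cac => cc => ε
  | ccb => bb

ac->c; aca->c; cc->; ccb->bb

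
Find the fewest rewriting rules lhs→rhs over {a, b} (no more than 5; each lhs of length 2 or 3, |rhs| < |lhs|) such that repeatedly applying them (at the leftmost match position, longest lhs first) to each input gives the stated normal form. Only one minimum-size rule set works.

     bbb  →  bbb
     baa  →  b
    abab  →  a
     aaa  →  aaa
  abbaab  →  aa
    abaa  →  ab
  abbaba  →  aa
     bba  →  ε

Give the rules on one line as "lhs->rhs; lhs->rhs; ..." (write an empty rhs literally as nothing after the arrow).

aab->a; abb->a; ba->b; bba->

  | bbb
  | baa => ba => b
  | abab => abb => a
  | aaa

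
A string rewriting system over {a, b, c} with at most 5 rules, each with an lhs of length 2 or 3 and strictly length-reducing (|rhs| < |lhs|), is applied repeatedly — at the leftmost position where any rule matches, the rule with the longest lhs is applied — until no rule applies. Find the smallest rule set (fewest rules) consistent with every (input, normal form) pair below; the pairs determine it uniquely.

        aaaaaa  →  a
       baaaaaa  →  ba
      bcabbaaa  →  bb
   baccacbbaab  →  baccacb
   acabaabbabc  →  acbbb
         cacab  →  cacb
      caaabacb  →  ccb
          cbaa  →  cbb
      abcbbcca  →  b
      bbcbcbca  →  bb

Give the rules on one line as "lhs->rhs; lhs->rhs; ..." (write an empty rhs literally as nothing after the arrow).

  | aaaaaa => baaaa => bbaa => a
  | baaaaaa => bbaaaa => aaa => ba
  | bcabbaaa => babbaaa => bbbaaa => baa => bb
  | baccacbbaab => baccacab => baccacb

aa->b; ab->b; bba->; bc->b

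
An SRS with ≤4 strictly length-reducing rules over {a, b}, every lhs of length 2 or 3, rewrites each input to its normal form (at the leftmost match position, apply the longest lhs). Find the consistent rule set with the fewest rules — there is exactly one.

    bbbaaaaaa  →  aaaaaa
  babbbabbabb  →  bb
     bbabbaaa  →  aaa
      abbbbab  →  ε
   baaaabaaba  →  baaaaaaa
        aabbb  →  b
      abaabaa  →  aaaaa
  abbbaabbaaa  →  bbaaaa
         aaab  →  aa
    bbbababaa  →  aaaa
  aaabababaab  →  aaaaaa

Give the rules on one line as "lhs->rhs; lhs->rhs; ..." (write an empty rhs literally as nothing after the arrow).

ab->; aba->aa; bbb->

  | bbbaaaaaa => aaaaaa
  | babbbabbabb => bbbabbabb => abbabb => babb => bb
  | bbabbaaa => bbbaaa => aaa
  | abbbbab => bbbab => ab => ε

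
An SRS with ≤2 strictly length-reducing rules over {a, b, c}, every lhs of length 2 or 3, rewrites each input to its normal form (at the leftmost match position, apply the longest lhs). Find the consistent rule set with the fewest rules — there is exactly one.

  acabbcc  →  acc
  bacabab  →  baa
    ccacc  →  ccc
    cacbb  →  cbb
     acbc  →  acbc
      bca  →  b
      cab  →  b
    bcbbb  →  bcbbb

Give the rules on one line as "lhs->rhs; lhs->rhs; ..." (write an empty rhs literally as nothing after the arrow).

ab->a; ca->

  | acabbcc => abbcc => abcc => acc
  | bacabab => babab => baab => baa
  | ccacc => ccc
  | cacbb => cbb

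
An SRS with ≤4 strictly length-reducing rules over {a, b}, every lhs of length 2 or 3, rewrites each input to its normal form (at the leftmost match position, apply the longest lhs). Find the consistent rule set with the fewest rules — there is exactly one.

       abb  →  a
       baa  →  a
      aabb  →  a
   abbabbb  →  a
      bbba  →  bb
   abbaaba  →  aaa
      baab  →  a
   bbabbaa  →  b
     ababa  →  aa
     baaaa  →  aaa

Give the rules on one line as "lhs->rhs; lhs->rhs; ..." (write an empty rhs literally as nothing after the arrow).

  | abb => ab => a
  | baa => a
  | aabb => ab => a
  | abbabbb => ababbb => aabbb => abb => ab => a

aab->a; ab->a; ba->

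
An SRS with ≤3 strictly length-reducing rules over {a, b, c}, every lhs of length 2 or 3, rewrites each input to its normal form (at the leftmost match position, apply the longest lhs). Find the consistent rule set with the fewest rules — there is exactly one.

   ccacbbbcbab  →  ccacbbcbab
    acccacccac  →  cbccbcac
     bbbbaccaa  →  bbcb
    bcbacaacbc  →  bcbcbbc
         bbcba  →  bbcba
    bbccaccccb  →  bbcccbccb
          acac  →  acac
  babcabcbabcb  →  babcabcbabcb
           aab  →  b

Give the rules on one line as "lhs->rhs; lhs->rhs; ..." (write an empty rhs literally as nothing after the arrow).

aa->; acc->cb; bbb->bb

  | ccacbbbcbab => ccacbbcbab
  | acccacccac => cbcacccac => cbccbcac
  | bbbbaccaa => bbbaccaa => bbaccaa => bbcbaa => bbcb
  | bcbacaacbc => bcbaccbc => bcbcbbc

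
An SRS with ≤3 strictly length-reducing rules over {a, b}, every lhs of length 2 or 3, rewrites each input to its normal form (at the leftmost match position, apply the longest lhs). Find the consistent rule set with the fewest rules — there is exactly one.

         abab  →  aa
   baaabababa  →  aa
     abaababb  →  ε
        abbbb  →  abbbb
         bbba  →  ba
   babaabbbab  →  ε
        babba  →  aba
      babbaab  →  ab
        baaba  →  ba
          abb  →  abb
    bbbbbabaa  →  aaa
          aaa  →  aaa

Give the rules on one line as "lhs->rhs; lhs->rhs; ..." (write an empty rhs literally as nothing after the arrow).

aab->; bab->a; bba->a

  | abab => aa
  | baaabababa => baababa => baba => aa
  | abaababb => ababb => aab => ε
  | abbbb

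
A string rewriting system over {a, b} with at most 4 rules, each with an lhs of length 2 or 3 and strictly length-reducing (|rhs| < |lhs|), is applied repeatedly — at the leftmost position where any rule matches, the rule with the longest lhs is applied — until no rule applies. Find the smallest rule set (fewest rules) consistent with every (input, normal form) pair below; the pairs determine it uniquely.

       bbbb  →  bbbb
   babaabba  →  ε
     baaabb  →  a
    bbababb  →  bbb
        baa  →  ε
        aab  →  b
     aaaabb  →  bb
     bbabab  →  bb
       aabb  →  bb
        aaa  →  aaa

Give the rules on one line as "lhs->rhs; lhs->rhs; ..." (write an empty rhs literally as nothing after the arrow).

aab->b; abb->a; baa->; bba->b

  | bbbb
  | babaabba => babba => baa => ε
  | baaabb => abb => a
  | bbababb => bbabb => bbb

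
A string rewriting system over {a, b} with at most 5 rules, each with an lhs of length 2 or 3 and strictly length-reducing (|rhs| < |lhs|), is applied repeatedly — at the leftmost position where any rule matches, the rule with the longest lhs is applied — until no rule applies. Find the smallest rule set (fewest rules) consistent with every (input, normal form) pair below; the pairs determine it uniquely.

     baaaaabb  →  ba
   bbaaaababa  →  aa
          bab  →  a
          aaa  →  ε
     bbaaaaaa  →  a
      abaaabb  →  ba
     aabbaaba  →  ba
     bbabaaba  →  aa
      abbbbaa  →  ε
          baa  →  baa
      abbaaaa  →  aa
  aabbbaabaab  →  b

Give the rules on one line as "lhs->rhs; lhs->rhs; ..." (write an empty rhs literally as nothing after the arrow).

  | baaaaabb => baabb => babb => bbb => ba
  | bbaaaababa => aaaaababa => aababa => ababa => baba => bba => aa
  | bab => bb => a
  | aaa => ε

aaa->; ab->b; bb->a; bbb->ba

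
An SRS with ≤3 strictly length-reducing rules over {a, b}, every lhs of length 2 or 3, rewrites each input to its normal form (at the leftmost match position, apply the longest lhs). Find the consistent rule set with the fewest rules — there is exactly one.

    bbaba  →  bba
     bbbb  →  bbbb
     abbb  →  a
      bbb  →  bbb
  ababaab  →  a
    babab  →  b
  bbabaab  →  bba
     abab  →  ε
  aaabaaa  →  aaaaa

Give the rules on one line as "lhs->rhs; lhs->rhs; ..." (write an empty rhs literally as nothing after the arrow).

  | bbaba => bba
  | bbbb
  | abbb => aab => a
  | bbb

ab->; abb->aa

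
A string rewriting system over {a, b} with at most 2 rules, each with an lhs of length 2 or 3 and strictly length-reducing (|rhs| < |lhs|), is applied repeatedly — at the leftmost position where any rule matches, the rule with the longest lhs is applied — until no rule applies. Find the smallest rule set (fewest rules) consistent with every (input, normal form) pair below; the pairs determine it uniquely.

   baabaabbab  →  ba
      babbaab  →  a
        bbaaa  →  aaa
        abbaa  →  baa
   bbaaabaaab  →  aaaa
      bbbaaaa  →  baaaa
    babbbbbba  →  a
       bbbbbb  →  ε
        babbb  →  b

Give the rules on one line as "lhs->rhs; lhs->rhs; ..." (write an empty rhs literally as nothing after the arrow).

ab->; bb->

  | baabaabbab => baaabbab => baabab => baab => ba
  | babbaab => bbaab => aab => a
  | bbaaa => aaa
  | abbaa => baa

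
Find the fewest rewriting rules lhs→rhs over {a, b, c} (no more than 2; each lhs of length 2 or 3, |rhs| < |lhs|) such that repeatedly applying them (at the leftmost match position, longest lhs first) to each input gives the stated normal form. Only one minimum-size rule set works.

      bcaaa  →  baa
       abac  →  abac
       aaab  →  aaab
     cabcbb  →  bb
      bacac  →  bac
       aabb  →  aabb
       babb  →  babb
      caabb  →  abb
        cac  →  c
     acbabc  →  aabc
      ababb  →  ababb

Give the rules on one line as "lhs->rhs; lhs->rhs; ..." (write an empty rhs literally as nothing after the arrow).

  | bcaaa => baa
  | abac
  | aaab
  | cabcbb => bcbb => bb

ca->; cb->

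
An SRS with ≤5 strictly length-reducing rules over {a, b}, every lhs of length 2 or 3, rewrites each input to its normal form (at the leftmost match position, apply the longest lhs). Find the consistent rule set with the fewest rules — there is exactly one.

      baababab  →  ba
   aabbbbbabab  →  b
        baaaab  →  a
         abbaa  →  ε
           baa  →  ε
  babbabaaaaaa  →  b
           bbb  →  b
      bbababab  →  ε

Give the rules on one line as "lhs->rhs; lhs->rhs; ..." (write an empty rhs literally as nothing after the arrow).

  | baababab => baabab => baab => ba
  | aabbbbbabab => abbbbabab => bbbabab => babab => bab => b
  | baaaab => bbaab => aab => a
  | abbaa => baa => bb => ε

aa->b; aab->a; ab->; bb->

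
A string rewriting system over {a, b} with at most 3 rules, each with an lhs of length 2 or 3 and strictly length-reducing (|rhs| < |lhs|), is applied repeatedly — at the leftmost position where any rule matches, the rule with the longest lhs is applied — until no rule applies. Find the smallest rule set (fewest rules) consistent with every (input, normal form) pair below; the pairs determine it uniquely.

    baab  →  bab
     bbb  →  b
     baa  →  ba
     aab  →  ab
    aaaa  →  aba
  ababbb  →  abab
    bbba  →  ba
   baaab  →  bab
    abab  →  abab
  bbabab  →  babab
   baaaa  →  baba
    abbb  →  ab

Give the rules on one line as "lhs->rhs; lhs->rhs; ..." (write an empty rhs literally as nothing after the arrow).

aa->a; aaa->ab; bb->b

  | baab => bab
  | bbb => bb => b
  | baa => ba
  | aab => ab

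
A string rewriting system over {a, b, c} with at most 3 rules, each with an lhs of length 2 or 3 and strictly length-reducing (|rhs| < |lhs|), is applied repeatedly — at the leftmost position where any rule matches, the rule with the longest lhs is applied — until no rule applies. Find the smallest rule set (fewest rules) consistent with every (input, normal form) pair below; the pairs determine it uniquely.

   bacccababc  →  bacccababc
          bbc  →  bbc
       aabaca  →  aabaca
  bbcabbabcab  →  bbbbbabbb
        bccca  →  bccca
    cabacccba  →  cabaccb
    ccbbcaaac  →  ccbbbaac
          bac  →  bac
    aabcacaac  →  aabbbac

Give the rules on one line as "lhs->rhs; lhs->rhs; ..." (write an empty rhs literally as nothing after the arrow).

  | bacccababc
  | bbc
  | aabaca
  | bbcabbabcab => bbbbbabcab => bbbbbabbb

bca->bb; cba->b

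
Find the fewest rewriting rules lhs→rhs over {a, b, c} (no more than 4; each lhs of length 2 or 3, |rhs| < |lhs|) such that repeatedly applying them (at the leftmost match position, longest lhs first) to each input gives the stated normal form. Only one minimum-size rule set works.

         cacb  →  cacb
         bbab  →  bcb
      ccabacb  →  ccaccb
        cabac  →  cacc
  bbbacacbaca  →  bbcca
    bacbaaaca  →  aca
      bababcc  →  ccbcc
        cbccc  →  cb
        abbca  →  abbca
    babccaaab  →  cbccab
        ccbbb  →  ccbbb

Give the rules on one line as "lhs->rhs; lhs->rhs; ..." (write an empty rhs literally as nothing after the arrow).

  | cacb
  | bbab => bcb
  | ccabacb => ccaccb
  | cabac => cacc

aa->a; ba->c; ccc->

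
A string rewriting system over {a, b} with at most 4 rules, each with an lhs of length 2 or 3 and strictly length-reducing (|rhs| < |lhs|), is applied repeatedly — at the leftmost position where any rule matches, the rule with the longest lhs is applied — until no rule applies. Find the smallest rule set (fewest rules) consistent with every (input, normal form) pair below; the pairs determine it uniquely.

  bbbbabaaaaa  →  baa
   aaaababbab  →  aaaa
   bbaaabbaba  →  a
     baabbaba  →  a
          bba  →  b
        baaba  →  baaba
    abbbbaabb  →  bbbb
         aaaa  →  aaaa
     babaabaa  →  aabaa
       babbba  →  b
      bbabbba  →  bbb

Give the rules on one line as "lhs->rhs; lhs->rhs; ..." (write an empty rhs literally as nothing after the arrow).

abb->bb; bab->; bba->b

  | bbbbabaaaaa => bbbbaaaaa => bbbaaaa => bbaaa => baa
  | aaaababbab => aaaabab => aaaa
  | bbaaabbaba => baabbaba => babbaba => baba => a
  | baabbaba => babbaba => baba => a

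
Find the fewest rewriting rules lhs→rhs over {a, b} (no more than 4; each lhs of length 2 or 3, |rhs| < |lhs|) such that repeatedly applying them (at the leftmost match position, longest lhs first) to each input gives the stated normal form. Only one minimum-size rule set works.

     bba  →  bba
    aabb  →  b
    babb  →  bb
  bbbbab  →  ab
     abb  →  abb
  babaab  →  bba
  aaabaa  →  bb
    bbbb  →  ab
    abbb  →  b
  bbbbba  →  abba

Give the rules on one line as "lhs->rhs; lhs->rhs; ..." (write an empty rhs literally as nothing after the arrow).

  | bba
  | aabb => bab => b
  | babb => bb
  | bbbbab => abab => ab

aa->b; aab->ba; bab->b; bbb->a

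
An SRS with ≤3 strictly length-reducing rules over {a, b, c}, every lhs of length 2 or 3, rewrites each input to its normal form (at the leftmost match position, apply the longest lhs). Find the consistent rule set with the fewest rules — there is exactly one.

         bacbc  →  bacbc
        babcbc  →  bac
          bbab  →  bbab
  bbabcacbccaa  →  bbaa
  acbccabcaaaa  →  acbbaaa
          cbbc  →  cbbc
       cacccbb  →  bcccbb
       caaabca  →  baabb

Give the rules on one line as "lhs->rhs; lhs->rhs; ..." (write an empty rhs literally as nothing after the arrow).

bcb->; ca->b

  | bacbc
  | babcbc => bac
  | bbab
  | bbabcacbccaa => bbabbcbccaa => bbabccaa => bbabcba => bbaa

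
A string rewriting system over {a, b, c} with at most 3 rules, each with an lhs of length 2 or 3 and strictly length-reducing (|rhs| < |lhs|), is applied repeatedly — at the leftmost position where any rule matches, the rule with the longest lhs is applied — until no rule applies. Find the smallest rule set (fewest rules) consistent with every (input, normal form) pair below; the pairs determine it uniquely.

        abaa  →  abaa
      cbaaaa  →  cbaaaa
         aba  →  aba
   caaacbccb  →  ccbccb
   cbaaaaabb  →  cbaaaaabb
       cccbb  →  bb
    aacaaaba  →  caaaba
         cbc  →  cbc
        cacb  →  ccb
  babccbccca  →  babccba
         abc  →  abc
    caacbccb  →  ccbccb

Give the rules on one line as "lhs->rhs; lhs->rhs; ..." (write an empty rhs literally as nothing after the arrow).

ac->c; ccc->

  | abaa
  | cbaaaa
  | aba
  | caaacbccb => caacbccb => cacbccb => ccbccb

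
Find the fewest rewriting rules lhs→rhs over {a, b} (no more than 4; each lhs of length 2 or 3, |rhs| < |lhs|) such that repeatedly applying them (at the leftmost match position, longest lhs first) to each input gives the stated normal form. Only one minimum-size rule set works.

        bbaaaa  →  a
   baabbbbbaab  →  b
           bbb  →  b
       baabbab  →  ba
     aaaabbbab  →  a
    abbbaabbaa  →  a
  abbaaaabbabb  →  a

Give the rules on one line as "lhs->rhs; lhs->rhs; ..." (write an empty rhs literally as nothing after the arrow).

  | bbaaaa => baaaa => aa => a
  | baabbbbbaab => bbbbbaab => bbbbaab => bbbaab => bbaab => baab => b
  | bbb => bb => b
  | baabbab => bbab => bab => ba

aa->a; ab->a; baa->; bb->b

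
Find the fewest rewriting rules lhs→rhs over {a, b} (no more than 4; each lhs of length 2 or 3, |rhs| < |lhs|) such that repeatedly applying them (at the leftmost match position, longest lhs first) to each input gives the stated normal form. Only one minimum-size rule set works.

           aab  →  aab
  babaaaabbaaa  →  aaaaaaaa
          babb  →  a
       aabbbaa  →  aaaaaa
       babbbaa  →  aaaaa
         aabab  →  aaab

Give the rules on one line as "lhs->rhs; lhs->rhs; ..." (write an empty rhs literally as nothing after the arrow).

  | aab
  | babaaaabbaaa => abaaaabbaaa => aaaaabbaaa => aaaaaaaa
  | babb => abb => a
  | aabbbaa => aaaaaa

ba->a; bb->; bbb->aa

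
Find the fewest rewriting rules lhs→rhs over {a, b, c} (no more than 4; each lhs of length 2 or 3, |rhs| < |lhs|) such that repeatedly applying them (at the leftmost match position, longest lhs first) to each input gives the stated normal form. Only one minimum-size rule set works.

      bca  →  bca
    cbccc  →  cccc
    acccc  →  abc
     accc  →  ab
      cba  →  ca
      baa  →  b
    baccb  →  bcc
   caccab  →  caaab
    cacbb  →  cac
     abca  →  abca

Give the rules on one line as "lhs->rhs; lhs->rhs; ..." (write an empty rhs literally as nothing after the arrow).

  | bca
  | cbccc => cccc
  | acccc => aacc => abc
  | accc => aac => ab

aac->ab; acc->aa; ba->b; cb->c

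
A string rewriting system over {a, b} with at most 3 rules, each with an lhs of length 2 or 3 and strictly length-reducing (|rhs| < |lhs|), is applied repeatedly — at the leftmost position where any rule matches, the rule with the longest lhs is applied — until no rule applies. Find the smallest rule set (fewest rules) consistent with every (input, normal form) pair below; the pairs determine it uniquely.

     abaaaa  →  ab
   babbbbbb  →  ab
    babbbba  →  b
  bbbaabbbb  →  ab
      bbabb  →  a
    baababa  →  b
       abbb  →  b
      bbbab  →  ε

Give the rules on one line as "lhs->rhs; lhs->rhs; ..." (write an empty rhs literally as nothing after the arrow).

aa->; ba->b; bb->a

  | abaaaa => abaaa => abaa => aba => ab
  | babbbbbb => bbbbbbb => abbbbb => aabbb => bbb => ab
  | babbbba => bbbbba => abbba => aaba => ba => b
  | bbbaabbbb => abaabbbb => ababbbb => abbbbb => aabbb => bbb => ab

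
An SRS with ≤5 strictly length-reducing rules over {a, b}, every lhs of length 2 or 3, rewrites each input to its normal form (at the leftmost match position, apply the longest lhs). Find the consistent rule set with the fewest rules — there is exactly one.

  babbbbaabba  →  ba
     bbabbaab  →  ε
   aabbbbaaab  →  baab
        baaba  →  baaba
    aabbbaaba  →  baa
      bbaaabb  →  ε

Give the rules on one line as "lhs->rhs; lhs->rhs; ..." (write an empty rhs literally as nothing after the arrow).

aaa->bb; abb->ba; bab->ba; bb->

  | babbbbaabba => babbbaabba => babbaabba => babaabba => baaabba => bbbbba => bbba => ba
  | bbabbaab => abbaab => baaab => bbbb => bb => ε
  | aabbbbaaab => ababbaaab => ababaaab => abaaaab => abbbab => babab => baab
  | baaba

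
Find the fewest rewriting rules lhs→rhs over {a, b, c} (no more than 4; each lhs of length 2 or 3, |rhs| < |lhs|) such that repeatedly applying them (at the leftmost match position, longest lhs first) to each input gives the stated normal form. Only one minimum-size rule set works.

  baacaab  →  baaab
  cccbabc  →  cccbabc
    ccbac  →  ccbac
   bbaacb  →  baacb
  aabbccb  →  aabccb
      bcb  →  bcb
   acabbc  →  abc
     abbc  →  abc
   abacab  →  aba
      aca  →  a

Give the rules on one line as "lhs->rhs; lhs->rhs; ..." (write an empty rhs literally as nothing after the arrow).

  | baacaab => baaab
  | cccbabc
  | ccbac
  | bbaacb => baacb

bb->b; ca->; cab->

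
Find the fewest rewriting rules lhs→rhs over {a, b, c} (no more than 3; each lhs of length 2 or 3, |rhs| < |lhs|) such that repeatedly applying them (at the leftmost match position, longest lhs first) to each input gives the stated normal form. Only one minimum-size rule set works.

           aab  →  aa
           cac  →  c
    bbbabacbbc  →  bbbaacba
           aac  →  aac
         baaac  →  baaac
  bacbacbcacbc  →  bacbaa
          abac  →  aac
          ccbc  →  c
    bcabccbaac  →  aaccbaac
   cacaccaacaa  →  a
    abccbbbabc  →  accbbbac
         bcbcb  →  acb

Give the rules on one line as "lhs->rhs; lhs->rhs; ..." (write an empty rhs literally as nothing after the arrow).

ab->a; bc->a; ca->

  | aab => aa
  | cac => c
  | bbbabacbbc => bbbaacbbc => bbbaacba
  | aac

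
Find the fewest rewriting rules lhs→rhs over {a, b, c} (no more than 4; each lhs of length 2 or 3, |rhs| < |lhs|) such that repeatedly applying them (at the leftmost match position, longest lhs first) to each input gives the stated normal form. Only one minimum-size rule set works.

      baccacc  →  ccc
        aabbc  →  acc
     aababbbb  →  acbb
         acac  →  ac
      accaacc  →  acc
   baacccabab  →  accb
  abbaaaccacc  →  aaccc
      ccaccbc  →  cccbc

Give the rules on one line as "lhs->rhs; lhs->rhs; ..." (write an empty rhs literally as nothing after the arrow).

abb->c; ba->; ca->

  | baccacc => ccacc => ccc
  | aabbc => acc
  | aababbbb => aabbbb => acbb
  | acac => ac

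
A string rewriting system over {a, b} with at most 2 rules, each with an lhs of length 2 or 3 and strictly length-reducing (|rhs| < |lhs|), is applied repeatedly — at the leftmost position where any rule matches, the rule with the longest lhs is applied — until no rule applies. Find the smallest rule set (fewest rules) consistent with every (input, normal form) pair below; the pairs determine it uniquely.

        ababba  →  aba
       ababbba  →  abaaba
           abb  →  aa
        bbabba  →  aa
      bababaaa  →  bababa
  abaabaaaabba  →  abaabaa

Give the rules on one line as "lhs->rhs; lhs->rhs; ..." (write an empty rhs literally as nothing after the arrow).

aaa->a; bb->a

  | ababba => abaaa => aba
  | ababbba => abaaba
  | abb => aa
  | bbabba => aabba => aaaa => aa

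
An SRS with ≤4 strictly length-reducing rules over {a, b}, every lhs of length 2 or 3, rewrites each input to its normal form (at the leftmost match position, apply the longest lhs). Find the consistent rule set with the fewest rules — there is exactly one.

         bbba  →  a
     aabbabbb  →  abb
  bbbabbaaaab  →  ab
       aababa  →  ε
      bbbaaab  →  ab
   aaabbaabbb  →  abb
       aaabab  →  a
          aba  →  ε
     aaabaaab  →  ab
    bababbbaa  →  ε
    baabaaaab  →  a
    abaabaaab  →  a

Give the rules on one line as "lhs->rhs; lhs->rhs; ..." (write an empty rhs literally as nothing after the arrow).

  | bbba => bba => ba => a
  | aabbabbb => ababbb => aabbb => abb
  | bbbabbaaaab => bbabbaaaab => babbaaaab => abbaaaab => abaaab => aaab => ab
  | aababa => aaba => aa => ε

aa->; aab->a; ba->a; baa->a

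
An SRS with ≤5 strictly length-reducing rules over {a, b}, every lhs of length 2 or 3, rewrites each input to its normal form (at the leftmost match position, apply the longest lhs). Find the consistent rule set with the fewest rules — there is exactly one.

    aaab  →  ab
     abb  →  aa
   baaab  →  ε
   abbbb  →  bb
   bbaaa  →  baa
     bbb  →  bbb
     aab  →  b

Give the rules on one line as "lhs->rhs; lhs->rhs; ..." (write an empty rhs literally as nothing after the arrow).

aab->b; abb->aa; bab->; bba->b

  | aaab => ab
  | abb => aa
  | baaab => bab => ε
  | abbbb => aabb => bb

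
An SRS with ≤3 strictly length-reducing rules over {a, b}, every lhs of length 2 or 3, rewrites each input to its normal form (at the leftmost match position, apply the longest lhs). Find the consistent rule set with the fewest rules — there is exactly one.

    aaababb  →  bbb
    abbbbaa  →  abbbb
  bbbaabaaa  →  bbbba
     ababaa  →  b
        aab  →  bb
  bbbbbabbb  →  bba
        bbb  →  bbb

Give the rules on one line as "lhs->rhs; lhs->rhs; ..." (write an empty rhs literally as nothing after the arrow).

  | aaababb => bababb => aabb => bbb
  | abbbbaa => abbbb
  | bbbaabaaa => bbbbaaa => bbbba
  | ababaa => aaaa => baa => b

aa->b; baa->b; bab->a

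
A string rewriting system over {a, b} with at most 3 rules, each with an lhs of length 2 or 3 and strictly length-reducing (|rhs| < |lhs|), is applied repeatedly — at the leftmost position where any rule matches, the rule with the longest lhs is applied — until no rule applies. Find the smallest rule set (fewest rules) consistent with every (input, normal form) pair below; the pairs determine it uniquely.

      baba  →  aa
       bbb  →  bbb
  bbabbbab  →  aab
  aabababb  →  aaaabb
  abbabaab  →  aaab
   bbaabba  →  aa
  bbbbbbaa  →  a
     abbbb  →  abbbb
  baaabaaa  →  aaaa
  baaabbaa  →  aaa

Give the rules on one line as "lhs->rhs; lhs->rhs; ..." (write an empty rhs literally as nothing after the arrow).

  | baba => aba => aa
  | bbb
  | bbabbbab => babbbab => abbbab => abbab => abab => aab
  | aabababb => aaababb => aaaabb

ba->a; baa->a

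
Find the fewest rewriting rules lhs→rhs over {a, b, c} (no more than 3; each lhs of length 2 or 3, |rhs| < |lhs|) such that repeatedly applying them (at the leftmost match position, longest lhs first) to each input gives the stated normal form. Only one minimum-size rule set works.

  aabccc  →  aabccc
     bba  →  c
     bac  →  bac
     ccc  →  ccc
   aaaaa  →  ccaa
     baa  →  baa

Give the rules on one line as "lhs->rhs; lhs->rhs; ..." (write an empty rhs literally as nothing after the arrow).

  | aabccc
  | bba => c
  | bac
  | ccc

aaa->cc; bba->c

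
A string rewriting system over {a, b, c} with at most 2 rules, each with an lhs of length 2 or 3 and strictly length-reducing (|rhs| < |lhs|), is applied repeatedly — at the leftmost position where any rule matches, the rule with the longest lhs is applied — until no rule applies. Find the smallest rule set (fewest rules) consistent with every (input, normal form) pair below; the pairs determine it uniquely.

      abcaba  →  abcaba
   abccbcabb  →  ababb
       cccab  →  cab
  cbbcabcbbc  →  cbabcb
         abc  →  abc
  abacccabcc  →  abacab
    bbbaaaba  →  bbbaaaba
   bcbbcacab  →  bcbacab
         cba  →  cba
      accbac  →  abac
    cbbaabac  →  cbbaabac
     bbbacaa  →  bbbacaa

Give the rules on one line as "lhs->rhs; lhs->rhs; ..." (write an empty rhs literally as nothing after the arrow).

bbc->b; cc->

  | abcaba
  | abccbcabb => abbcabb => ababb
  | cccab => cab
  | cbbcabcbbc => cbabcbbc => cbabcb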